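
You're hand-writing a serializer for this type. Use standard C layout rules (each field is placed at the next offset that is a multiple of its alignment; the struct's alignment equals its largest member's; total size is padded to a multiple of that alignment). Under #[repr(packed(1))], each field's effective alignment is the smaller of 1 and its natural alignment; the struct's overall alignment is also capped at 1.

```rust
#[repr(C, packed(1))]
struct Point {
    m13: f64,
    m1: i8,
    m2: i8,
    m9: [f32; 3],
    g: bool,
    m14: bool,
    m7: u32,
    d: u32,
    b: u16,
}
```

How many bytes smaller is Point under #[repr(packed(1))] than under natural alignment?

natural layout:
  m13 at 0 (size 8, align 8) → ends 8
  m1 at 8 (size 1, align 1) → ends 9
  m2 at 9 (size 1, align 1) → ends 10
  pad 2 to align 4 for m9
  m9 at 12 (size 12, align 4) → ends 24
  g at 24 (size 1, align 1) → ends 25
  m14 at 25 (size 1, align 1) → ends 26
  pad 2 to align 4 for m7
  m7 at 28 (size 4, align 4) → ends 32
  d at 32 (size 4, align 4) → ends 36
  b at 36 (size 2, align 2) → ends 38
  tail pad 2 to reach multiple of 8
  total 40 bytes, alignment 8
packed(1) layout:
  m13 at 0 (size 8, align 1) → ends 8
  m1 at 8 (size 1, align 1) → ends 9
  m2 at 9 (size 1, align 1) → ends 10
  m9 at 10 (size 12, align 1) → ends 22
  g at 22 (size 1, align 1) → ends 23
  m14 at 23 (size 1, align 1) → ends 24
  m7 at 24 (size 4, align 1) → ends 28
  d at 28 (size 4, align 1) → ends 32
  b at 32 (size 2, align 1) → ends 34
  total 34 bytes, alignment 1
40 − 34 = 6

6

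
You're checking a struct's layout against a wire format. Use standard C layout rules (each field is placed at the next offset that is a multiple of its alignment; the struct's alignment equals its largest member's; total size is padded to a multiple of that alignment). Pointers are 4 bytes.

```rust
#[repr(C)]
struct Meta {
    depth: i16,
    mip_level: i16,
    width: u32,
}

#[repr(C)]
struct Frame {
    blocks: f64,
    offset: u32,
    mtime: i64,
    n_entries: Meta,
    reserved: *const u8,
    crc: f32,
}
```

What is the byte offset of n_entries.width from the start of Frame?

Meta: @0: depth [2B, align 2] → 2; @2: mip_level [2B, align 2] → 4; @4: width [4B, align 4] → 8; size 8, align 4
@0: blocks [8B, align 8] → 8
@8: offset [4B, align 4] → 12
+4 pad (align 8)
@16: mtime [8B, align 8] → 24
@24: n_entries [8B, align 4] → 32
within Meta: width at 4
24 + 4 = 28

28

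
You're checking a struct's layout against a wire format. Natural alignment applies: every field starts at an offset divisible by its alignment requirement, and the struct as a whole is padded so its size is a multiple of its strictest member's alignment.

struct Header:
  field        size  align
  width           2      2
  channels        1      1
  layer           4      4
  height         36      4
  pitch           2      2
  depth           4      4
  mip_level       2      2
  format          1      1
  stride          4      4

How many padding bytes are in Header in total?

0..2  width  (2B, 2-aligned)
2..3  channels  (1B, 1-aligned)
3..4  -- padding (1B)
4..8  layer  (4B, 4-aligned)
8..44  height  (36B, 4-aligned)
44..46  pitch  (2B, 2-aligned)
46..48  -- padding (2B)
48..52  depth  (4B, 4-aligned)
52..54  mip_level  (2B, 2-aligned)
54..55  format  (1B, 1-aligned)
55..56  -- padding (1B)
56..60  stride  (4B, 4-aligned)
sizeof = 60, alignof = 4
data bytes 56, size 60 → padding 4

4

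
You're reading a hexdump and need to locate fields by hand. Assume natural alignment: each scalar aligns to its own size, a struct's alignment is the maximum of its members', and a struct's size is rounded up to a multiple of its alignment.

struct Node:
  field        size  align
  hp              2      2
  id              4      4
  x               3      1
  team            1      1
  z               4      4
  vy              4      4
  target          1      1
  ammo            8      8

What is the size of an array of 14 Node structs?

448

0..2  hp  (2B, 2-aligned)
2..4  -- padding (2B)
4..8  id  (4B, 4-aligned)
8..11  x  (3B, 1-aligned)
11..12  team  (1B, 1-aligned)
12..16  z  (4B, 4-aligned)
16..20  vy  (4B, 4-aligned)
20..21  target  (1B, 1-aligned)
21..24  -- padding (3B)
24..32  ammo  (8B, 8-aligned)
sizeof = 32, alignof = 8
array of 14: 14 × 32 = 448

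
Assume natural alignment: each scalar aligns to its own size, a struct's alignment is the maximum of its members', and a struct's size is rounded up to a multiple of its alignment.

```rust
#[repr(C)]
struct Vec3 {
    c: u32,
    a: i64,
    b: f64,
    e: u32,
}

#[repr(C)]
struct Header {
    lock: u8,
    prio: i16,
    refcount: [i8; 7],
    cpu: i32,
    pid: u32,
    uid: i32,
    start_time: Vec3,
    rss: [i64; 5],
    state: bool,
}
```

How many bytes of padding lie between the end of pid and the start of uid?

Vec3: 0..4  c  (4B, 4-aligned); 4..8  -- padding (4B); 8..16  a  (8B, 8-aligned); 16..24  b  (8B, 8-aligned); 24..28  e  (4B, 4-aligned); 28..32  -- tail padding (4B); sizeof = 32, alignof = 8
0..1  lock  (1B, 1-aligned)
1..2  -- padding (1B)
2..4  prio  (2B, 2-aligned)
4..11  refcount  (7B, 1-aligned)
11..12  -- padding (1B)
12..16  cpu  (4B, 4-aligned)
16..20  pid  (4B, 4-aligned)
20..24  uid  (4B, 4-aligned)

0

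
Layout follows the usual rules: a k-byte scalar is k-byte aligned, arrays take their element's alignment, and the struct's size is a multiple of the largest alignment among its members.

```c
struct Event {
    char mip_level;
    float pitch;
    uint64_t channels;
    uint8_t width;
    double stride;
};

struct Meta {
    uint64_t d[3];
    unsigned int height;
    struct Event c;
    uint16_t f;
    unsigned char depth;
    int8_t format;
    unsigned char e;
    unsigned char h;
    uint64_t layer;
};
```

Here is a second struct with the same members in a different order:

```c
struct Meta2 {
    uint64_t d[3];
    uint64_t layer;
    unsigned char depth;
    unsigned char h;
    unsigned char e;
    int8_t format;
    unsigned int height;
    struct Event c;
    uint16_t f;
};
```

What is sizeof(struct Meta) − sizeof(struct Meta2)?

Event: @0: mip_level [1B, align 1] → 1; +3 pad (align 4); @4: pitch [4B, align 4] → 8; @8: channels [8B, align 8] → 16; @16: width [1B, align 1] → 17; +7 pad (align 8); @24: stride [8B, align 8] → 32; size 32, align 8
@0: d [24B, align 8] → 24
@24: height [4B, align 4] → 28
+4 pad (align 8)
@32: c [32B, align 8] → 64
@64: f [2B, align 2] → 66
@66: depth [1B, align 1] → 67
@67: format [1B, align 1] → 68
@68: e [1B, align 1] → 69
@69: h [1B, align 1] → 70
+2 pad (align 8)
@72: layer [8B, align 8] → 80
size 80, align 8
— Meta2 —
@0: d [24B, align 8] → 24
@24: layer [8B, align 8] → 32
@32: depth [1B, align 1] → 33
@33: h [1B, align 1] → 34
@34: e [1B, align 1] → 35
@35: format [1B, align 1] → 36
@36: height [4B, align 4] → 40
@40: c [32B, align 8] → 72
@72: f [2B, align 2] → 74
+6 tail pad (align 8)
size 80, align 8
80 − 80 = 0

0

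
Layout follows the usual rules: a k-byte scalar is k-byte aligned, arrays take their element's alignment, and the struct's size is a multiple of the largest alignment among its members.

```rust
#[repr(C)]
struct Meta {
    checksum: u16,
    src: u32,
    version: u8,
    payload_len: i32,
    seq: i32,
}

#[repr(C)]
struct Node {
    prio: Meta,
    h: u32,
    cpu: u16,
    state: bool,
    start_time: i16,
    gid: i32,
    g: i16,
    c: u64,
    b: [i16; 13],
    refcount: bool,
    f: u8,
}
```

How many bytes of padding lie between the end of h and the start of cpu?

Meta: @0: checksum [2B, align 2] → 2; +2 pad (align 4); @4: src [4B, align 4] → 8; @8: version [1B, align 1] → 9; +3 pad (align 4); @12: payload_len [4B, align 4] → 16; @16: seq [4B, align 4] → 20; size 20, align 4
@0: prio [20B, align 4] → 20
@20: h [4B, align 4] → 24
@24: cpu [2B, align 2] → 26

0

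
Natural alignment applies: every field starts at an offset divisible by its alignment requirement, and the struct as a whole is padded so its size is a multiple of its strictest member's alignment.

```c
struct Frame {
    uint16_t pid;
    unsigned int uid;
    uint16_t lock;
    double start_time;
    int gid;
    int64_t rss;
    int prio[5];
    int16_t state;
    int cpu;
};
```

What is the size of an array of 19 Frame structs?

1368

@0: pid [2B, align 2] → 2
+2 pad (align 4)
@4: uid [4B, align 4] → 8
@8: lock [2B, align 2] → 10
+6 pad (align 8)
@16: start_time [8B, align 8] → 24
@24: gid [4B, align 4] → 28
+4 pad (align 8)
@32: rss [8B, align 8] → 40
@40: prio [20B, align 4] → 60
@60: state [2B, align 2] → 62
+2 pad (align 4)
@64: cpu [4B, align 4] → 68
+4 tail pad (align 8)
size 72, align 8
array of 19: 19 × 72 = 1368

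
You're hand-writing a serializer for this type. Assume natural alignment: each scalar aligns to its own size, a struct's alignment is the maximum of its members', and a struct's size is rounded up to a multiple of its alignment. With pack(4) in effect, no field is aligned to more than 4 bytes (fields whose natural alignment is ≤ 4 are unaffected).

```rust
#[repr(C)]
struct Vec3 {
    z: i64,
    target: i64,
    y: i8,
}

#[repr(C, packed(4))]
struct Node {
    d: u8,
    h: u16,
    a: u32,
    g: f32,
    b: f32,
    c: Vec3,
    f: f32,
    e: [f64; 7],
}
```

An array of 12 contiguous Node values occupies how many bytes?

1200

Vec3: @0: z [8B, align 8] → 8; @8: target [8B, align 8] → 16; @16: y [1B, align 1] → 17; +7 tail pad (align 8); size 24, align 8
@0: d [1B, align 1] → 1
+1 pad (align 2)
@2: h [2B, align 2] → 4
@4: a [4B, align 4] → 8
@8: g [4B, align 4] → 12
@12: b [4B, align 4] → 16
@16: c [24B, align 4] → 40
@40: f [4B, align 4] → 44
@44: e [56B, align 4] → 100
size 100, align 4
array of 12: 12 × 100 = 1200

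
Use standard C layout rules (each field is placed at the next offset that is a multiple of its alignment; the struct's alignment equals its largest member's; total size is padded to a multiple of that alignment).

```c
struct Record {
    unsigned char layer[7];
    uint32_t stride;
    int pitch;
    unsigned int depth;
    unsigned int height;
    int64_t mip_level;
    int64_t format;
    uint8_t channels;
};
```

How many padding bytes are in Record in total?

0..7  layer  (7B, 1-aligned)
7..8  -- padding (1B)
8..12  stride  (4B, 4-aligned)
12..16  pitch  (4B, 4-aligned)
16..20  depth  (4B, 4-aligned)
20..24  height  (4B, 4-aligned)
24..32  mip_level  (8B, 8-aligned)
32..40  format  (8B, 8-aligned)
40..41  channels  (1B, 1-aligned)
41..48  -- tail padding (7B)
sizeof = 48, alignof = 8
data bytes 40, size 48 → padding 8

8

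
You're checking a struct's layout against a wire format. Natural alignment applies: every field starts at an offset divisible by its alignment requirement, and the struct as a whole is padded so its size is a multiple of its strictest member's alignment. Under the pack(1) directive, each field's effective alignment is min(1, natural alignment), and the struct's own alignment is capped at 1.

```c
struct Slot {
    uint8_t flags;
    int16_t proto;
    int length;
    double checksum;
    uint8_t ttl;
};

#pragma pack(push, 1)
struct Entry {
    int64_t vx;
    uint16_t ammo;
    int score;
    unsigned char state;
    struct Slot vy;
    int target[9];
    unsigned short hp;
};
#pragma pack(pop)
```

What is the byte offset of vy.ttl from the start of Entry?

Slot: flags at 0 (size 1, align 1) → ends 1; pad 1 to align 2 for proto; proto at 2 (size 2, align 2) → ends 4; length at 4 (size 4, align 4) → ends 8; checksum at 8 (size 8, align 8) → ends 16; ttl at 16 (size 1, align 1) → ends 17; tail pad 7 to reach multiple of 8; total 24 bytes, alignment 8
vx at 0 (size 8, align 1) → ends 8
ammo at 8 (size 2, align 1) → ends 10
score at 10 (size 4, align 1) → ends 14
state at 14 (size 1, align 1) → ends 15
vy at 15 (size 24, align 1) → ends 39
within Slot: ttl at 16
15 + 16 = 31

31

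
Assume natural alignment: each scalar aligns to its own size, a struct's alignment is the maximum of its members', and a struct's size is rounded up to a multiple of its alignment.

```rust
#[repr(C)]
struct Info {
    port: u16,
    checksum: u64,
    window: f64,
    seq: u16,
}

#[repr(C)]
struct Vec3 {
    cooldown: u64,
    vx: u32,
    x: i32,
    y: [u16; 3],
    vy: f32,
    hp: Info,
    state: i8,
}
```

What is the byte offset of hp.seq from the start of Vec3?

Info: 0..2  port  (2B, 2-aligned); 2..8  -- padding (6B); 8..16  checksum  (8B, 8-aligned); 16..24  window  (8B, 8-aligned); 24..26  seq  (2B, 2-aligned); 26..32  -- tail padding (6B); sizeof = 32, alignof = 8
0..8  cooldown  (8B, 8-aligned)
8..12  vx  (4B, 4-aligned)
12..16  x  (4B, 4-aligned)
16..22  y  (6B, 2-aligned)
22..24  -- padding (2B)
24..28  vy  (4B, 4-aligned)
28..32  -- padding (4B)
32..64  hp  (32B, 8-aligned)
within Info: seq at 24
32 + 24 = 56

56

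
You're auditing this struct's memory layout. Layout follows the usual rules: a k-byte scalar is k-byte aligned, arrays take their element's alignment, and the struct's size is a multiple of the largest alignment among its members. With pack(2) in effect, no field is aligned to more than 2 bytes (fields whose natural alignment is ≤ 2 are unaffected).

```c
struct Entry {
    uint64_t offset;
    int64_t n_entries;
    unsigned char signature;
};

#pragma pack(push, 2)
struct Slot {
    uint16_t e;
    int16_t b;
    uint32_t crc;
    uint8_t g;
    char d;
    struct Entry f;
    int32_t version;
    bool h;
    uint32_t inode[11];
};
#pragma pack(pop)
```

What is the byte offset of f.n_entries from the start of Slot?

Entry: @0: offset [8B, align 8] → 8; @8: n_entries [8B, align 8] → 16; @16: signature [1B, align 1] → 17; +7 tail pad (align 8); size 24, align 8
@0: e [2B, align 2] → 2
@2: b [2B, align 2] → 4
@4: crc [4B, align 2] → 8
@8: g [1B, align 1] → 9
@9: d [1B, align 1] → 10
@10: f [24B, align 2] → 34
within Entry: n_entries at 8
10 + 8 = 18

18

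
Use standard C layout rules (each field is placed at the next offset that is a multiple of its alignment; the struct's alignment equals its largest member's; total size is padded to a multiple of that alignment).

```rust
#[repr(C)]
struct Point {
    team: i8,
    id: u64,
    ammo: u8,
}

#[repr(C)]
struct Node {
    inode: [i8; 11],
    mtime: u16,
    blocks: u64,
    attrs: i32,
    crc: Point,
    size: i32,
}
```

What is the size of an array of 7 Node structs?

Point: 0..1  team  (1B, 1-aligned); 1..8  -- padding (7B); 8..16  id  (8B, 8-aligned); 16..17  ammo  (1B, 1-aligned); 17..24  -- tail padding (7B); sizeof = 24, alignof = 8
0..11  inode  (11B, 1-aligned)
11..12  -- padding (1B)
12..14  mtime  (2B, 2-aligned)
14..16  -- padding (2B)
16..24  blocks  (8B, 8-aligned)
24..28  attrs  (4B, 4-aligned)
28..32  -- padding (4B)
32..56  crc  (24B, 8-aligned)
56..60  size  (4B, 4-aligned)
60..64  -- tail padding (4B)
sizeof = 64, alignof = 8
array of 7: 7 × 64 = 448

448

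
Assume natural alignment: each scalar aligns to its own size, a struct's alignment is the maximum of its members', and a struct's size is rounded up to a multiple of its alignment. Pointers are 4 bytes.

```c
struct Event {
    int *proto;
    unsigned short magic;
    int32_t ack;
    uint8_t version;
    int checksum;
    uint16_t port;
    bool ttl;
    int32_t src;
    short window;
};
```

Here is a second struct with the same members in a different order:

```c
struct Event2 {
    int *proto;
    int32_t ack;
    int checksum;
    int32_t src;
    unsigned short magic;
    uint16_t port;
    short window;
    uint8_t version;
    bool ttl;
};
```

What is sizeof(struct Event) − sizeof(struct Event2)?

8

0..4  proto  (4B, 4-aligned)
4..6  magic  (2B, 2-aligned)
6..8  -- padding (2B)
8..12  ack  (4B, 4-aligned)
12..13  version  (1B, 1-aligned)
13..16  -- padding (3B)
16..20  checksum  (4B, 4-aligned)
20..22  port  (2B, 2-aligned)
22..23  ttl  (1B, 1-aligned)
23..24  -- padding (1B)
24..28  src  (4B, 4-aligned)
28..30  window  (2B, 2-aligned)
30..32  -- tail padding (2B)
sizeof = 32, alignof = 4
— Event2 —
0..4  proto  (4B, 4-aligned)
4..8  ack  (4B, 4-aligned)
8..12  checksum  (4B, 4-aligned)
12..16  src  (4B, 4-aligned)
16..18  magic  (2B, 2-aligned)
18..20  port  (2B, 2-aligned)
20..22  window  (2B, 2-aligned)
22..23  version  (1B, 1-aligned)
23..24  ttl  (1B, 1-aligned)
sizeof = 24, alignof = 4
32 − 24 = 8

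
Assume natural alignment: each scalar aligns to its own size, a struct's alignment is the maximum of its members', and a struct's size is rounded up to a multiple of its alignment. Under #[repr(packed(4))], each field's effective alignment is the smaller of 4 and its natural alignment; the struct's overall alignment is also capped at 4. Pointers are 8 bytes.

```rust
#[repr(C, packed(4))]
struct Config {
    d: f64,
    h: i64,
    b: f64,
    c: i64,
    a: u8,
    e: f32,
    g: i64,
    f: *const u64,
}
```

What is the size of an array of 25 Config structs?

d at 0 (size 8, align 4) → ends 8
h at 8 (size 8, align 4) → ends 16
b at 16 (size 8, align 4) → ends 24
c at 24 (size 8, align 4) → ends 32
a at 32 (size 1, align 1) → ends 33
pad 3 to align 4 for e
e at 36 (size 4, align 4) → ends 40
g at 40 (size 8, align 4) → ends 48
f at 48 (size 8, align 4) → ends 56
total 56 bytes, alignment 4
array of 25: 25 × 56 = 1400

1400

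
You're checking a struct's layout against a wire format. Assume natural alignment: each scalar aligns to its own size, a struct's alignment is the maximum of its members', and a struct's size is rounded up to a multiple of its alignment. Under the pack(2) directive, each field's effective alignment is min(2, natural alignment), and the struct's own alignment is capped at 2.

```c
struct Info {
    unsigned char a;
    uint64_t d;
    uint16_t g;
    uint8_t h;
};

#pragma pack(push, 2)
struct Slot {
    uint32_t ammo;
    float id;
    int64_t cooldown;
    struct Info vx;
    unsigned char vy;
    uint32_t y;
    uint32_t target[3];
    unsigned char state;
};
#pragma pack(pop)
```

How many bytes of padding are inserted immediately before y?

1

Info: @0: a [1B, align 1] → 1; +7 pad (align 8); @8: d [8B, align 8] → 16; @16: g [2B, align 2] → 18; @18: h [1B, align 1] → 19; +5 tail pad (align 8); size 24, align 8
@0: ammo [4B, align 2] → 4
@4: id [4B, align 2] → 8
@8: cooldown [8B, align 2] → 16
@16: vx [24B, align 2] → 40
@40: vy [1B, align 1] → 41
+1 pad (align 2)
@42: y [4B, align 2] → 46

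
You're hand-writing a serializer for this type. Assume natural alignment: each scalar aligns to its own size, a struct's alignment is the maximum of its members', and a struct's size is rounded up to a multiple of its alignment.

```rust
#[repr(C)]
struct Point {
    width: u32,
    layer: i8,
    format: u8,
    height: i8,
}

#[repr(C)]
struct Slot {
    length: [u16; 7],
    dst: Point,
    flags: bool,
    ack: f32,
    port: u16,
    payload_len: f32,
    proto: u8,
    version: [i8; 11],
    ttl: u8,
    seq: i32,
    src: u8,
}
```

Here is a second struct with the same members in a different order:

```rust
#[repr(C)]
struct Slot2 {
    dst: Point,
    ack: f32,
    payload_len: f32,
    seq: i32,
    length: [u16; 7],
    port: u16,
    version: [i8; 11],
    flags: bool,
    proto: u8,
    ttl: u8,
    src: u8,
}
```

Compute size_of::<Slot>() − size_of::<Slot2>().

12

Point: width at 0 (size 4, align 4) → ends 4; layer at 4 (size 1, align 1) → ends 5; format at 5 (size 1, align 1) → ends 6; height at 6 (size 1, align 1) → ends 7; tail pad 1 to reach multiple of 4; total 8 bytes, alignment 4
length at 0 (size 14, align 2) → ends 14
pad 2 to align 4 for dst
dst at 16 (size 8, align 4) → ends 24
flags at 24 (size 1, align 1) → ends 25
pad 3 to align 4 for ack
ack at 28 (size 4, align 4) → ends 32
port at 32 (size 2, align 2) → ends 34
pad 2 to align 4 for payload_len
payload_len at 36 (size 4, align 4) → ends 40
proto at 40 (size 1, align 1) → ends 41
version at 41 (size 11, align 1) → ends 52
ttl at 52 (size 1, align 1) → ends 53
pad 3 to align 4 for seq
seq at 56 (size 4, align 4) → ends 60
src at 60 (size 1, align 1) → ends 61
tail pad 3 to reach multiple of 4
total 64 bytes, alignment 4
— Slot2 —
dst at 0 (size 8, align 4) → ends 8
ack at 8 (size 4, align 4) → ends 12
payload_len at 12 (size 4, align 4) → ends 16
seq at 16 (size 4, align 4) → ends 20
length at 20 (size 14, align 2) → ends 34
port at 34 (size 2, align 2) → ends 36
version at 36 (size 11, align 1) → ends 47
flags at 47 (size 1, align 1) → ends 48
proto at 48 (size 1, align 1) → ends 49
ttl at 49 (size 1, align 1) → ends 50
src at 50 (size 1, align 1) → ends 51
tail pad 1 to reach multiple of 4
total 52 bytes, alignment 4
64 − 52 = 12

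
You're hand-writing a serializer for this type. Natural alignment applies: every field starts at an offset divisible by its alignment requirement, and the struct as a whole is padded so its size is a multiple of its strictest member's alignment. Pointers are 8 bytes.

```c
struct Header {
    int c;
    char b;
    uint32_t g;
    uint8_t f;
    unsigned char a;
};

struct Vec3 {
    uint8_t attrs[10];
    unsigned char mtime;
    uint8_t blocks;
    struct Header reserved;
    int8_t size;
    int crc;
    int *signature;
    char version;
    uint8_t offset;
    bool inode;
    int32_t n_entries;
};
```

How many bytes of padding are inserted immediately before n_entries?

1

Header: c at 0 (size 4, align 4) → ends 4; b at 4 (size 1, align 1) → ends 5; pad 3 to align 4 for g; g at 8 (size 4, align 4) → ends 12; f at 12 (size 1, align 1) → ends 13; a at 13 (size 1, align 1) → ends 14; tail pad 2 to reach multiple of 4; total 16 bytes, alignment 4
attrs at 0 (size 10, align 1) → ends 10
mtime at 10 (size 1, align 1) → ends 11
blocks at 11 (size 1, align 1) → ends 12
reserved at 12 (size 16, align 4) → ends 28
size at 28 (size 1, align 1) → ends 29
pad 3 to align 4 for crc
crc at 32 (size 4, align 4) → ends 36
pad 4 to align 8 for signature
signature at 40 (size 8, align 8) → ends 48
version at 48 (size 1, align 1) → ends 49
offset at 49 (size 1, align 1) → ends 50
inode at 50 (size 1, align 1) → ends 51
pad 1 to align 4 for n_entries
n_entries at 52 (size 4, align 4) → ends 56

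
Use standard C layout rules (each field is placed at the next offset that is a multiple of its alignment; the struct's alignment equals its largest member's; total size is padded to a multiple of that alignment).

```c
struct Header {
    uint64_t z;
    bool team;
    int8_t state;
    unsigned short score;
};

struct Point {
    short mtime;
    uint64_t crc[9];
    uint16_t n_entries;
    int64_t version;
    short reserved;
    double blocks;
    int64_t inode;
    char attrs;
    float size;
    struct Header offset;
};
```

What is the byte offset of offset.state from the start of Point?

Header: @0: z [8B, align 8] → 8; @8: team [1B, align 1] → 9; @9: state [1B, align 1] → 10; @10: score [2B, align 2] → 12; +4 tail pad (align 8); size 16, align 8
@0: mtime [2B, align 2] → 2
+6 pad (align 8)
@8: crc [72B, align 8] → 80
@80: n_entries [2B, align 2] → 82
+6 pad (align 8)
@88: version [8B, align 8] → 96
@96: reserved [2B, align 2] → 98
+6 pad (align 8)
@104: blocks [8B, align 8] → 112
@112: inode [8B, align 8] → 120
@120: attrs [1B, align 1] → 121
+3 pad (align 4)
@124: size [4B, align 4] → 128
@128: offset [16B, align 8] → 144
within Header: state at 9
128 + 9 = 137

137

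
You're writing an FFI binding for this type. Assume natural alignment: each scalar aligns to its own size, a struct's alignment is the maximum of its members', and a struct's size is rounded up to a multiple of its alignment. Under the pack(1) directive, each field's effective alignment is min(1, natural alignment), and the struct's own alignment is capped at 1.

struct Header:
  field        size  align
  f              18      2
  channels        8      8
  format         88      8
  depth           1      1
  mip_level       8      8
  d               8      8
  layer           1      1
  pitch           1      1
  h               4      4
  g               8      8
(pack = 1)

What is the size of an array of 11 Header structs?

@0: f [18B, align 1] → 18
@18: channels [8B, align 1] → 26
@26: format [88B, align 1] → 114
@114: depth [1B, align 1] → 115
@115: mip_level [8B, align 1] → 123
@123: d [8B, align 1] → 131
@131: layer [1B, align 1] → 132
@132: pitch [1B, align 1] → 133
@133: h [4B, align 1] → 137
@137: g [8B, align 1] → 145
size 145, align 1
array of 11: 11 × 145 = 1595

1595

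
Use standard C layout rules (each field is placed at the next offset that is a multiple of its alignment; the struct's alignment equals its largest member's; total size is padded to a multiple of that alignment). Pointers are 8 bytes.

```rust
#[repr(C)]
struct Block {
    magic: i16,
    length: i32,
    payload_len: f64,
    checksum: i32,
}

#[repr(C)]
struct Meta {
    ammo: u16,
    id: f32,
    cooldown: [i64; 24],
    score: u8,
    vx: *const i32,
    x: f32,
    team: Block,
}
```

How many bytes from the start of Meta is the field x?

Block: @0: magic [2B, align 2] → 2; +2 pad (align 4); @4: length [4B, align 4] → 8; @8: payload_len [8B, align 8] → 16; @16: checksum [4B, align 4] → 20; +4 tail pad (align 8); size 24, align 8
@0: ammo [2B, align 2] → 2
+2 pad (align 4)
@4: id [4B, align 4] → 8
@8: cooldown [192B, align 8] → 200
@200: score [1B, align 1] → 201
+7 pad (align 8)
@208: vx [8B, align 8] → 216
@216: x [4B, align 4] → 220

216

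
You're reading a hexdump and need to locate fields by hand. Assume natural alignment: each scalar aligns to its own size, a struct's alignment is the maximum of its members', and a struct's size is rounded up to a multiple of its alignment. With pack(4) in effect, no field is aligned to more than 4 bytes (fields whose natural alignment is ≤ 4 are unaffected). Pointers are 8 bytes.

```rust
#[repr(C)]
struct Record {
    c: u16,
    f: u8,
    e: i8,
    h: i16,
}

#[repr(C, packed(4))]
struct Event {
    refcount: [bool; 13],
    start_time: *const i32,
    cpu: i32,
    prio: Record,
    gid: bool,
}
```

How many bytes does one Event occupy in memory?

36

Record: 0..2  c  (2B, 2-aligned); 2..3  f  (1B, 1-aligned); 3..4  e  (1B, 1-aligned); 4..6  h  (2B, 2-aligned); sizeof = 6, alignof = 2
0..13  refcount  (13B, 1-aligned)
13..16  -- padding (3B)
16..24  start_time  (8B, 4-aligned)
24..28  cpu  (4B, 4-aligned)
28..34  prio  (6B, 2-aligned)
34..35  gid  (1B, 1-aligned)
35..36  -- tail padding (1B)
sizeof = 36, alignof = 4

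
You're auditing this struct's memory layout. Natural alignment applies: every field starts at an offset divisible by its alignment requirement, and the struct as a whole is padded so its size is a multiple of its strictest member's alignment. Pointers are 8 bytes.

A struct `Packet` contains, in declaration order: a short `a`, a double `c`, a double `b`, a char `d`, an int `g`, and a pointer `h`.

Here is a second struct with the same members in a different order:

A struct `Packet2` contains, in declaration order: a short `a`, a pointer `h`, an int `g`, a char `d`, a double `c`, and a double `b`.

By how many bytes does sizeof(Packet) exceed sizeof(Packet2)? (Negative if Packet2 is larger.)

0

0..2  a  (2B, 2-aligned)
2..8  -- padding (6B)
8..16  c  (8B, 8-aligned)
16..24  b  (8B, 8-aligned)
24..25  d  (1B, 1-aligned)
25..28  -- padding (3B)
28..32  g  (4B, 4-aligned)
32..40  h  (8B, 8-aligned)
sizeof = 40, alignof = 8
— Packet2 —
0..2  a  (2B, 2-aligned)
2..8  -- padding (6B)
8..16  h  (8B, 8-aligned)
16..20  g  (4B, 4-aligned)
20..21  d  (1B, 1-aligned)
21..24  -- padding (3B)
24..32  c  (8B, 8-aligned)
32..40  b  (8B, 8-aligned)
sizeof = 40, alignof = 8
40 − 40 = 0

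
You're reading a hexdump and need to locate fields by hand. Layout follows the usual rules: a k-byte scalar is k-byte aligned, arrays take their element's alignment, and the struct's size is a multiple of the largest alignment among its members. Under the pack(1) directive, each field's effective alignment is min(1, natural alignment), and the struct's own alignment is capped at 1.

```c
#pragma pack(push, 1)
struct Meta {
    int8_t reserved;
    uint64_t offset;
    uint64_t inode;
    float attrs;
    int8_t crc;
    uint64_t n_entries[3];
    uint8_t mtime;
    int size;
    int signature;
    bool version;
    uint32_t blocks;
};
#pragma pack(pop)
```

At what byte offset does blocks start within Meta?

reserved at 0 (size 1, align 1) → ends 1
offset at 1 (size 8, align 1) → ends 9
inode at 9 (size 8, align 1) → ends 17
attrs at 17 (size 4, align 1) → ends 21
crc at 21 (size 1, align 1) → ends 22
n_entries at 22 (size 24, align 1) → ends 46
mtime at 46 (size 1, align 1) → ends 47
size at 47 (size 4, align 1) → ends 51
signature at 51 (size 4, align 1) → ends 55
version at 55 (size 1, align 1) → ends 56
blocks at 56 (size 4, align 1) → ends 60

56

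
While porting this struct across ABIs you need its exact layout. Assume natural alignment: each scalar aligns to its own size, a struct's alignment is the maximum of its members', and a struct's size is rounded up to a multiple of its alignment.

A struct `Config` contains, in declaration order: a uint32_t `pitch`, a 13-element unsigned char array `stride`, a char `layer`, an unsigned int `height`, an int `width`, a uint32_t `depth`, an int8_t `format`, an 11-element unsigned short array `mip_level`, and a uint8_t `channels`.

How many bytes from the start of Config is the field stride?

@0: pitch [4B, align 4] → 4
@4: stride [13B, align 1] → 17

4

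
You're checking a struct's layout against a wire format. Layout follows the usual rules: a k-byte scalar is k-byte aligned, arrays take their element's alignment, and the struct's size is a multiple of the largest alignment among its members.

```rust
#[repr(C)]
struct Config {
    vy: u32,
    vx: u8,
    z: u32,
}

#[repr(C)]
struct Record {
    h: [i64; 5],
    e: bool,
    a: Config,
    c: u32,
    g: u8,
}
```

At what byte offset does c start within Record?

Config: 0..4  vy  (4B, 4-aligned); 4..5  vx  (1B, 1-aligned); 5..8  -- padding (3B); 8..12  z  (4B, 4-aligned); sizeof = 12, alignof = 4
0..40  h  (40B, 8-aligned)
40..41  e  (1B, 1-aligned)
41..44  -- padding (3B)
44..56  a  (12B, 4-aligned)
56..60  c  (4B, 4-aligned)

56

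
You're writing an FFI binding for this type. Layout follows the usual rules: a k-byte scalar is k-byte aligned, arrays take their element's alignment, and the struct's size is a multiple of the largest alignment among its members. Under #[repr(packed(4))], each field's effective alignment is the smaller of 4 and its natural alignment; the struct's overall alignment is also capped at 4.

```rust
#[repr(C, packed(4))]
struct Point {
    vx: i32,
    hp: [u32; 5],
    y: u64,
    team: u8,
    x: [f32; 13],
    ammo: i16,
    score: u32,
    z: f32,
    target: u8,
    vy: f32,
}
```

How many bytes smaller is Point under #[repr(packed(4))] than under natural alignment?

natural layout:
  0..4  vx  (4B, 4-aligned)
  4..24  hp  (20B, 4-aligned)
  24..32  y  (8B, 8-aligned)
  32..33  team  (1B, 1-aligned)
  33..36  -- padding (3B)
  36..88  x  (52B, 4-aligned)
  88..90  ammo  (2B, 2-aligned)
  90..92  -- padding (2B)
  92..96  score  (4B, 4-aligned)
  96..100  z  (4B, 4-aligned)
  100..101  target  (1B, 1-aligned)
  101..104  -- padding (3B)
  104..108  vy  (4B, 4-aligned)
  108..112  -- tail padding (4B)
  sizeof = 112, alignof = 8
packed(4) layout:
  0..4  vx  (4B, 4-aligned)
  4..24  hp  (20B, 4-aligned)
  24..32  y  (8B, 4-aligned)
  32..33  team  (1B, 1-aligned)
  33..36  -- padding (3B)
  36..88  x  (52B, 4-aligned)
  88..90  ammo  (2B, 2-aligned)
  90..92  -- padding (2B)
  92..96  score  (4B, 4-aligned)
  96..100  z  (4B, 4-aligned)
  100..101  target  (1B, 1-aligned)
  101..104  -- padding (3B)
  104..108  vy  (4B, 4-aligned)
  sizeof = 108, alignof = 4
112 − 108 = 4

4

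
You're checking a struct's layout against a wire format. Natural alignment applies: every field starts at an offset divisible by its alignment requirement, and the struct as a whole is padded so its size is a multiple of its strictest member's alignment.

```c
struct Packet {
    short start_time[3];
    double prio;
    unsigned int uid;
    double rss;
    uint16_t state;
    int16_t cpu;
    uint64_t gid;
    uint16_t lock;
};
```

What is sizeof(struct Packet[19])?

1064

@0: start_time [6B, align 2] → 6
+2 pad (align 8)
@8: prio [8B, align 8] → 16
@16: uid [4B, align 4] → 20
+4 pad (align 8)
@24: rss [8B, align 8] → 32
@32: state [2B, align 2] → 34
@34: cpu [2B, align 2] → 36
+4 pad (align 8)
@40: gid [8B, align 8] → 48
@48: lock [2B, align 2] → 50
+6 tail pad (align 8)
size 56, align 8
array of 19: 19 × 56 = 1064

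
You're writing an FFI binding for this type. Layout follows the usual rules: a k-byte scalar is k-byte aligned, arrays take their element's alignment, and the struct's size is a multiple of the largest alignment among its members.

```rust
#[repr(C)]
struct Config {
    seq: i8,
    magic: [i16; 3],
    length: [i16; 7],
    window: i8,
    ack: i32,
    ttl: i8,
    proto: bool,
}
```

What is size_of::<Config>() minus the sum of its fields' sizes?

4

seq at 0 (size 1, align 1) → ends 1
pad 1 to align 2 for magic
magic at 2 (size 6, align 2) → ends 8
length at 8 (size 14, align 2) → ends 22
window at 22 (size 1, align 1) → ends 23
pad 1 to align 4 for ack
ack at 24 (size 4, align 4) → ends 28
ttl at 28 (size 1, align 1) → ends 29
proto at 29 (size 1, align 1) → ends 30
tail pad 2 to reach multiple of 4
total 32 bytes, alignment 4
data bytes 28, size 32 → padding 4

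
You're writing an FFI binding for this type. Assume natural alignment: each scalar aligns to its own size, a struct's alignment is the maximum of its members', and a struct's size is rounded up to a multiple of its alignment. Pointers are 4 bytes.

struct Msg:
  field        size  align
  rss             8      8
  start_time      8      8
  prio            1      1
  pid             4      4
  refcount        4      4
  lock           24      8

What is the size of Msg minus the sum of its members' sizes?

rss at 0 (size 8, align 8) → ends 8
start_time at 8 (size 8, align 8) → ends 16
prio at 16 (size 1, align 1) → ends 17
pad 3 to align 4 for pid
pid at 20 (size 4, align 4) → ends 24
refcount at 24 (size 4, align 4) → ends 28
pad 4 to align 8 for lock
lock at 32 (size 24, align 8) → ends 56
total 56 bytes, alignment 8
data bytes 49, size 56 → padding 7

7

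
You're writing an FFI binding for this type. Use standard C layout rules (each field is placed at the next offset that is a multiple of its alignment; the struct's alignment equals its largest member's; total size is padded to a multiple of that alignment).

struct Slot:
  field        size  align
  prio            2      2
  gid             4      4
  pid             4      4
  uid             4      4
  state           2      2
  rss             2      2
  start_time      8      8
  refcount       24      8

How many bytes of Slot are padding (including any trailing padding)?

prio at 0 (size 2, align 2) → ends 2
pad 2 to align 4 for gid
gid at 4 (size 4, align 4) → ends 8
pid at 8 (size 4, align 4) → ends 12
uid at 12 (size 4, align 4) → ends 16
state at 16 (size 2, align 2) → ends 18
rss at 18 (size 2, align 2) → ends 20
pad 4 to align 8 for start_time
start_time at 24 (size 8, align 8) → ends 32
refcount at 32 (size 24, align 8) → ends 56
total 56 bytes, alignment 8
data bytes 50, size 56 → padding 6

6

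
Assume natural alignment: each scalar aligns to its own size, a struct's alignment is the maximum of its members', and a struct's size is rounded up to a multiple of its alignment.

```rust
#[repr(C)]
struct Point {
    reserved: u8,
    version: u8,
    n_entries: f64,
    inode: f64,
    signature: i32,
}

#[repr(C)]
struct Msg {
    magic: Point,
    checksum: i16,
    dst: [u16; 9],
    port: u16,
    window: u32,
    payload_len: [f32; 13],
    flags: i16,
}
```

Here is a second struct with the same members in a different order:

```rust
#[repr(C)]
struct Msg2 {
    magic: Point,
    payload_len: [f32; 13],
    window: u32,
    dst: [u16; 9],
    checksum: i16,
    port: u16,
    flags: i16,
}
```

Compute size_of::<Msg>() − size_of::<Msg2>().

8

Point: 0..1  reserved  (1B, 1-aligned); 1..2  version  (1B, 1-aligned); 2..8  -- padding (6B); 8..16  n_entries  (8B, 8-aligned); 16..24  inode  (8B, 8-aligned); 24..28  signature  (4B, 4-aligned); 28..32  -- tail padding (4B); sizeof = 32, alignof = 8
0..32  magic  (32B, 8-aligned)
32..34  checksum  (2B, 2-aligned)
34..52  dst  (18B, 2-aligned)
52..54  port  (2B, 2-aligned)
54..56  -- padding (2B)
56..60  window  (4B, 4-aligned)
60..112  payload_len  (52B, 4-aligned)
112..114  flags  (2B, 2-aligned)
114..120  -- tail padding (6B)
sizeof = 120, alignof = 8
— Msg2 —
0..32  magic  (32B, 8-aligned)
32..84  payload_len  (52B, 4-aligned)
84..88  window  (4B, 4-aligned)
88..106  dst  (18B, 2-aligned)
106..108  checksum  (2B, 2-aligned)
108..110  port  (2B, 2-aligned)
110..112  flags  (2B, 2-aligned)
sizeof = 112, alignof = 8
120 − 112 = 8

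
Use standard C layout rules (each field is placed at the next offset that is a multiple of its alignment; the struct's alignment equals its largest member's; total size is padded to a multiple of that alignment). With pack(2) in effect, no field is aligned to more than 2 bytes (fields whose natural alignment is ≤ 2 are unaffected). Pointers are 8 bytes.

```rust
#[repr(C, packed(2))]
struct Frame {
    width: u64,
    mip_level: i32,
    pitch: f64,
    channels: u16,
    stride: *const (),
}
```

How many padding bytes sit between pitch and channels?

0

@0: width [8B, align 2] → 8
@8: mip_level [4B, align 2] → 12
@12: pitch [8B, align 2] → 20
@20: channels [2B, align 2] → 22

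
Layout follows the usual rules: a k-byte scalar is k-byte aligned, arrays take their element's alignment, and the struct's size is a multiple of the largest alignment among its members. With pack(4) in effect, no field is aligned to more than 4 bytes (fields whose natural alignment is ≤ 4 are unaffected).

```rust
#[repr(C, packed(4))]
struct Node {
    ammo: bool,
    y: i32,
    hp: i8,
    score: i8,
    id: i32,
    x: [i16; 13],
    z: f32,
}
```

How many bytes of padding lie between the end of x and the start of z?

ammo at 0 (size 1, align 1) → ends 1
pad 3 to align 4 for y
y at 4 (size 4, align 4) → ends 8
hp at 8 (size 1, align 1) → ends 9
score at 9 (size 1, align 1) → ends 10
pad 2 to align 4 for id
id at 12 (size 4, align 4) → ends 16
x at 16 (size 26, align 2) → ends 42
pad 2 to align 4 for z
z at 44 (size 4, align 4) → ends 48

2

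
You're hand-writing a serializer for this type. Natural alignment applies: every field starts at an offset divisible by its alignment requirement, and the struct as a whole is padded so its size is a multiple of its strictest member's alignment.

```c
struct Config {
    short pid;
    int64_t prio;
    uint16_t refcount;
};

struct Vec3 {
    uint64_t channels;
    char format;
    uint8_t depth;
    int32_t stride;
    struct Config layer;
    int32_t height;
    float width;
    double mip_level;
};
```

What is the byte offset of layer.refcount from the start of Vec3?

32

Config: @0: pid [2B, align 2] → 2; +6 pad (align 8); @8: prio [8B, align 8] → 16; @16: refcount [2B, align 2] → 18; +6 tail pad (align 8); size 24, align 8
@0: channels [8B, align 8] → 8
@8: format [1B, align 1] → 9
@9: depth [1B, align 1] → 10
+2 pad (align 4)
@12: stride [4B, align 4] → 16
@16: layer [24B, align 8] → 40
within Config: refcount at 16
16 + 16 = 32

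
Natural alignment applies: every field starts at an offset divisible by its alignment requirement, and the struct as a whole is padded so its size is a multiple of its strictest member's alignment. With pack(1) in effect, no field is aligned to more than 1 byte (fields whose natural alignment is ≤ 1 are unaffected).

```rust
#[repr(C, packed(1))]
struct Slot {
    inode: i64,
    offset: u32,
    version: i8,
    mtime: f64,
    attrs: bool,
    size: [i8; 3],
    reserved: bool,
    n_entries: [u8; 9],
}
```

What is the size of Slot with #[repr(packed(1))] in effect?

@0: inode [8B, align 1] → 8
@8: offset [4B, align 1] → 12
@12: version [1B, align 1] → 13
@13: mtime [8B, align 1] → 21
@21: attrs [1B, align 1] → 22
@22: size [3B, align 1] → 25
@25: reserved [1B, align 1] → 26
@26: n_entries [9B, align 1] → 35
size 35, align 1

35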